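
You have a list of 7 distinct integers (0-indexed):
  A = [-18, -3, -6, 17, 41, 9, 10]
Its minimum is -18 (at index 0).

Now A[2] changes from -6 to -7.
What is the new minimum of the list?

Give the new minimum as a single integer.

Old min = -18 (at index 0)
Change: A[2] -6 -> -7
Changed element was NOT the old min.
  New min = min(old_min, new_val) = min(-18, -7) = -18

Answer: -18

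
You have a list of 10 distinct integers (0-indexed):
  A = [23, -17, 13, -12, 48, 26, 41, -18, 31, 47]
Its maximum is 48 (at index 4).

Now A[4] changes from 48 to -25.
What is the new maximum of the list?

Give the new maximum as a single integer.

Answer: 47

Derivation:
Old max = 48 (at index 4)
Change: A[4] 48 -> -25
Changed element WAS the max -> may need rescan.
  Max of remaining elements: 47
  New max = max(-25, 47) = 47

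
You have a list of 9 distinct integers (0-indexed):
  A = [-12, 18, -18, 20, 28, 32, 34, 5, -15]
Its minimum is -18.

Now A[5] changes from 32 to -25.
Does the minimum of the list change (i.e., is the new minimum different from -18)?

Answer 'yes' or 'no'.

Old min = -18
Change: A[5] 32 -> -25
Changed element was NOT the min; min changes only if -25 < -18.
New min = -25; changed? yes

Answer: yes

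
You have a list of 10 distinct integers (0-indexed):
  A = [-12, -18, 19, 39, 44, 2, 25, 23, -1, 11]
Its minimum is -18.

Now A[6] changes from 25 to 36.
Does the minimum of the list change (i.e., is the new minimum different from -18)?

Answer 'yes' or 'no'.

Old min = -18
Change: A[6] 25 -> 36
Changed element was NOT the min; min changes only if 36 < -18.
New min = -18; changed? no

Answer: no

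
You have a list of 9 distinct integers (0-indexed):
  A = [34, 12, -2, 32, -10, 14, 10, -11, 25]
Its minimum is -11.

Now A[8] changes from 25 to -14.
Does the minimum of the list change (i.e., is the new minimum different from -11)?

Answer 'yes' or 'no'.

Old min = -11
Change: A[8] 25 -> -14
Changed element was NOT the min; min changes only if -14 < -11.
New min = -14; changed? yes

Answer: yes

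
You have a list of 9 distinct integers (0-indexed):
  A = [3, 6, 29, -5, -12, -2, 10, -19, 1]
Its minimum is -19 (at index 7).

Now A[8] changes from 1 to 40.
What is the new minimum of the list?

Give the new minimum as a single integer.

Answer: -19

Derivation:
Old min = -19 (at index 7)
Change: A[8] 1 -> 40
Changed element was NOT the old min.
  New min = min(old_min, new_val) = min(-19, 40) = -19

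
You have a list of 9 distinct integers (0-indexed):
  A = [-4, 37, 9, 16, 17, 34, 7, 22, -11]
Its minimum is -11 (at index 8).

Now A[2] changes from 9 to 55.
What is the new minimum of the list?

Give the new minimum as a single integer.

Old min = -11 (at index 8)
Change: A[2] 9 -> 55
Changed element was NOT the old min.
  New min = min(old_min, new_val) = min(-11, 55) = -11

Answer: -11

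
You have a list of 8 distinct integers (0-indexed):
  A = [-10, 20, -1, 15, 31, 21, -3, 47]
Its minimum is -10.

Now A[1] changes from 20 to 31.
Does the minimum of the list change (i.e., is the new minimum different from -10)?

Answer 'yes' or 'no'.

Old min = -10
Change: A[1] 20 -> 31
Changed element was NOT the min; min changes only if 31 < -10.
New min = -10; changed? no

Answer: no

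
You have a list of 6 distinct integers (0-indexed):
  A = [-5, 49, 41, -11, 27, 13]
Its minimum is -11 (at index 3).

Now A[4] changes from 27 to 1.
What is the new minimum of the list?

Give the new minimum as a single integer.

Old min = -11 (at index 3)
Change: A[4] 27 -> 1
Changed element was NOT the old min.
  New min = min(old_min, new_val) = min(-11, 1) = -11

Answer: -11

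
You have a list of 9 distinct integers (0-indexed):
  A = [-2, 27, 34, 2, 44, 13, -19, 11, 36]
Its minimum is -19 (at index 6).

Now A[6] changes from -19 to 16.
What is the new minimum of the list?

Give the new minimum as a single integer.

Answer: -2

Derivation:
Old min = -19 (at index 6)
Change: A[6] -19 -> 16
Changed element WAS the min. Need to check: is 16 still <= all others?
  Min of remaining elements: -2
  New min = min(16, -2) = -2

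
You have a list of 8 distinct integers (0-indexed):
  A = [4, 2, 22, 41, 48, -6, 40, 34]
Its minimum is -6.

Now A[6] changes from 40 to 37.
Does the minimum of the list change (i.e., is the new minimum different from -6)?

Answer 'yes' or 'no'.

Old min = -6
Change: A[6] 40 -> 37
Changed element was NOT the min; min changes only if 37 < -6.
New min = -6; changed? no

Answer: no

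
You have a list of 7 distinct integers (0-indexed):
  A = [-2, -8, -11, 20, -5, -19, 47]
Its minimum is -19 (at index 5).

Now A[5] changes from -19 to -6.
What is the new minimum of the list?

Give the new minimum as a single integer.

Answer: -11

Derivation:
Old min = -19 (at index 5)
Change: A[5] -19 -> -6
Changed element WAS the min. Need to check: is -6 still <= all others?
  Min of remaining elements: -11
  New min = min(-6, -11) = -11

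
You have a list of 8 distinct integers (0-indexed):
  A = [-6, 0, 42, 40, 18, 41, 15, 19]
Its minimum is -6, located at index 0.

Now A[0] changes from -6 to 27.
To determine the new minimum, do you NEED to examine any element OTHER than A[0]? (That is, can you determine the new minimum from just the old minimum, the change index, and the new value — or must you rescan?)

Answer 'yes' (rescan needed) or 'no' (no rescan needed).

Answer: yes

Derivation:
Old min = -6 at index 0
Change at index 0: -6 -> 27
Index 0 WAS the min and new value 27 > old min -6. Must rescan other elements to find the new min.
Needs rescan: yes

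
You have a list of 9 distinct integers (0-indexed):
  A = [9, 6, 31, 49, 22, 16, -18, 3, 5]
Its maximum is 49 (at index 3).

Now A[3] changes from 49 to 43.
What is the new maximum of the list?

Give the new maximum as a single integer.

Old max = 49 (at index 3)
Change: A[3] 49 -> 43
Changed element WAS the max -> may need rescan.
  Max of remaining elements: 31
  New max = max(43, 31) = 43

Answer: 43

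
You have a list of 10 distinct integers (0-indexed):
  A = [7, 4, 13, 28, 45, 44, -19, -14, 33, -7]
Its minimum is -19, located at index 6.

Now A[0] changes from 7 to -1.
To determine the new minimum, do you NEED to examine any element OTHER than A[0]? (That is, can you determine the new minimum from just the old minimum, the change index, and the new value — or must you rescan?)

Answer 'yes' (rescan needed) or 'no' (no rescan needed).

Old min = -19 at index 6
Change at index 0: 7 -> -1
Index 0 was NOT the min. New min = min(-19, -1). No rescan of other elements needed.
Needs rescan: no

Answer: no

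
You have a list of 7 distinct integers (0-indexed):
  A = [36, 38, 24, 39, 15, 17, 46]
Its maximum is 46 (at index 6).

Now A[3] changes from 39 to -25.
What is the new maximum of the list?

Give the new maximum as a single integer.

Old max = 46 (at index 6)
Change: A[3] 39 -> -25
Changed element was NOT the old max.
  New max = max(old_max, new_val) = max(46, -25) = 46

Answer: 46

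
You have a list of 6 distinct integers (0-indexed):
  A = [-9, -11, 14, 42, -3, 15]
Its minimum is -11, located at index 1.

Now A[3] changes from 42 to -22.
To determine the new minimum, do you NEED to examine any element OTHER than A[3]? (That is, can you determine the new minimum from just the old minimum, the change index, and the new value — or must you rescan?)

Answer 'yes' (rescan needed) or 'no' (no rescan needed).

Old min = -11 at index 1
Change at index 3: 42 -> -22
Index 3 was NOT the min. New min = min(-11, -22). No rescan of other elements needed.
Needs rescan: no

Answer: no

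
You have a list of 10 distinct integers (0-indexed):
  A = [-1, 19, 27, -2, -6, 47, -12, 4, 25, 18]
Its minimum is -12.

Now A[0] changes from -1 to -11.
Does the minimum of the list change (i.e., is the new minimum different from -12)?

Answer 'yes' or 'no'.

Old min = -12
Change: A[0] -1 -> -11
Changed element was NOT the min; min changes only if -11 < -12.
New min = -12; changed? no

Answer: no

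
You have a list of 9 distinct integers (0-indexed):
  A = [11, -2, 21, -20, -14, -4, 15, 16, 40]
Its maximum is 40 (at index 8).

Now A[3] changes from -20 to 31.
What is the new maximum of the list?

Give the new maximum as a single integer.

Answer: 40

Derivation:
Old max = 40 (at index 8)
Change: A[3] -20 -> 31
Changed element was NOT the old max.
  New max = max(old_max, new_val) = max(40, 31) = 40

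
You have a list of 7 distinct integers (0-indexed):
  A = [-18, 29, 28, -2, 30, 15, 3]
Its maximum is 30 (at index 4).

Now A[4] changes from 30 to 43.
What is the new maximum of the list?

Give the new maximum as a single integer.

Answer: 43

Derivation:
Old max = 30 (at index 4)
Change: A[4] 30 -> 43
Changed element WAS the max -> may need rescan.
  Max of remaining elements: 29
  New max = max(43, 29) = 43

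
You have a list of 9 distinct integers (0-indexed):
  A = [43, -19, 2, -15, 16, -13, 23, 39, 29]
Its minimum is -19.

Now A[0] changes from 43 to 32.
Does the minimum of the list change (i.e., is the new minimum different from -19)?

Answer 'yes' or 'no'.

Old min = -19
Change: A[0] 43 -> 32
Changed element was NOT the min; min changes only if 32 < -19.
New min = -19; changed? no

Answer: no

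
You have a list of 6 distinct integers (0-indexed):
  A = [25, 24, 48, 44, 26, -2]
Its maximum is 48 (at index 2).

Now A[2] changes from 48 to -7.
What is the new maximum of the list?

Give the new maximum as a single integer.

Old max = 48 (at index 2)
Change: A[2] 48 -> -7
Changed element WAS the max -> may need rescan.
  Max of remaining elements: 44
  New max = max(-7, 44) = 44

Answer: 44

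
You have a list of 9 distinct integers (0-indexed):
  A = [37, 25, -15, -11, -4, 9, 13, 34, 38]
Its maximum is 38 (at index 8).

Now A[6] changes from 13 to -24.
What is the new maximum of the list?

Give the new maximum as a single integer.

Old max = 38 (at index 8)
Change: A[6] 13 -> -24
Changed element was NOT the old max.
  New max = max(old_max, new_val) = max(38, -24) = 38

Answer: 38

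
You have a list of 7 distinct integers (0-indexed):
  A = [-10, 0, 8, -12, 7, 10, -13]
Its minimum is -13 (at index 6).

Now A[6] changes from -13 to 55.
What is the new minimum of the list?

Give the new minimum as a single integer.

Old min = -13 (at index 6)
Change: A[6] -13 -> 55
Changed element WAS the min. Need to check: is 55 still <= all others?
  Min of remaining elements: -12
  New min = min(55, -12) = -12

Answer: -12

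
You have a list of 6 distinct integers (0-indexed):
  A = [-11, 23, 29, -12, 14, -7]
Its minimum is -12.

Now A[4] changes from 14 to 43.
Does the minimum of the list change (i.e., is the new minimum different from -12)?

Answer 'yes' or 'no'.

Answer: no

Derivation:
Old min = -12
Change: A[4] 14 -> 43
Changed element was NOT the min; min changes only if 43 < -12.
New min = -12; changed? no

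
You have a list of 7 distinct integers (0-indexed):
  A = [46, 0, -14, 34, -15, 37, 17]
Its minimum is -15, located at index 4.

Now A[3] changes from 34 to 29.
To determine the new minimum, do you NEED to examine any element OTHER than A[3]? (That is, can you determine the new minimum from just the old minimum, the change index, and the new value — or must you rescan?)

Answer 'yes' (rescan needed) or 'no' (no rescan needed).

Old min = -15 at index 4
Change at index 3: 34 -> 29
Index 3 was NOT the min. New min = min(-15, 29). No rescan of other elements needed.
Needs rescan: no

Answer: no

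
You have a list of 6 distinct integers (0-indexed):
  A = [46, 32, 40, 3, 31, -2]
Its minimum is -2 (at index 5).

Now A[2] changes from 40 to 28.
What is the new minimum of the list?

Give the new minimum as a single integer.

Old min = -2 (at index 5)
Change: A[2] 40 -> 28
Changed element was NOT the old min.
  New min = min(old_min, new_val) = min(-2, 28) = -2

Answer: -2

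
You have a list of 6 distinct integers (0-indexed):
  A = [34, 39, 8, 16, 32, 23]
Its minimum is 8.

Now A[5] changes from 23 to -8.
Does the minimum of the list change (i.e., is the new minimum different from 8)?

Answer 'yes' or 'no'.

Old min = 8
Change: A[5] 23 -> -8
Changed element was NOT the min; min changes only if -8 < 8.
New min = -8; changed? yes

Answer: yes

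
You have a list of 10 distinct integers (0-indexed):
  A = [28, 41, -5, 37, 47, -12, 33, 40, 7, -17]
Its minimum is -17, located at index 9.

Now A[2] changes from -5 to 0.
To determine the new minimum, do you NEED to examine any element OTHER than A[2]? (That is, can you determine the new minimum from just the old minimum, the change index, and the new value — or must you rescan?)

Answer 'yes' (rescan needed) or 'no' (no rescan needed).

Answer: no

Derivation:
Old min = -17 at index 9
Change at index 2: -5 -> 0
Index 2 was NOT the min. New min = min(-17, 0). No rescan of other elements needed.
Needs rescan: no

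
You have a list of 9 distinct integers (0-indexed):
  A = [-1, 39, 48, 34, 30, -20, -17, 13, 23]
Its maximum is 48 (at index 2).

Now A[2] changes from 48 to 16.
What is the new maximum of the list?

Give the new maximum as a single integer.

Old max = 48 (at index 2)
Change: A[2] 48 -> 16
Changed element WAS the max -> may need rescan.
  Max of remaining elements: 39
  New max = max(16, 39) = 39

Answer: 39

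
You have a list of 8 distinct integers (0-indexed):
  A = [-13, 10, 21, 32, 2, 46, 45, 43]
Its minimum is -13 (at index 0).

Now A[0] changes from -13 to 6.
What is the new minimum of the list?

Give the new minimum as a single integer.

Answer: 2

Derivation:
Old min = -13 (at index 0)
Change: A[0] -13 -> 6
Changed element WAS the min. Need to check: is 6 still <= all others?
  Min of remaining elements: 2
  New min = min(6, 2) = 2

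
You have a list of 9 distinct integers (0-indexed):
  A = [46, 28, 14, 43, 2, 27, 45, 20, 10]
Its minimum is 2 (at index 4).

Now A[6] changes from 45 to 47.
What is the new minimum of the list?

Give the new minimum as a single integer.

Old min = 2 (at index 4)
Change: A[6] 45 -> 47
Changed element was NOT the old min.
  New min = min(old_min, new_val) = min(2, 47) = 2

Answer: 2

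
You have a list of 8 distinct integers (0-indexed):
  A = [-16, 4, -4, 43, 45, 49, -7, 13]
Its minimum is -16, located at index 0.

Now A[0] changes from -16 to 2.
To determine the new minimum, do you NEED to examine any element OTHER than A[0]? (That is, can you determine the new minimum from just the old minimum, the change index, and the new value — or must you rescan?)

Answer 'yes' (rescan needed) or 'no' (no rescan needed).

Old min = -16 at index 0
Change at index 0: -16 -> 2
Index 0 WAS the min and new value 2 > old min -16. Must rescan other elements to find the new min.
Needs rescan: yes

Answer: yes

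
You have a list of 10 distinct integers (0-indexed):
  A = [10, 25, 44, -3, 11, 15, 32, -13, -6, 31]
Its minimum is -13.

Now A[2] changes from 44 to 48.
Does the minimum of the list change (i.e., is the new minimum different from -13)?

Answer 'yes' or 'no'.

Answer: no

Derivation:
Old min = -13
Change: A[2] 44 -> 48
Changed element was NOT the min; min changes only if 48 < -13.
New min = -13; changed? no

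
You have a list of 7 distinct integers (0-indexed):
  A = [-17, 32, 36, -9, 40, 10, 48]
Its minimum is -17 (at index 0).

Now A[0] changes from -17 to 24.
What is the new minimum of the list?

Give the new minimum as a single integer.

Old min = -17 (at index 0)
Change: A[0] -17 -> 24
Changed element WAS the min. Need to check: is 24 still <= all others?
  Min of remaining elements: -9
  New min = min(24, -9) = -9

Answer: -9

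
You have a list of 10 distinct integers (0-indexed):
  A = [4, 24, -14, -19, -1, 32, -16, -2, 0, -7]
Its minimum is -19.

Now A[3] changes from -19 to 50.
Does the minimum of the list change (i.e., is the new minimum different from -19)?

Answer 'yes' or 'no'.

Old min = -19
Change: A[3] -19 -> 50
Changed element was the min; new min must be rechecked.
New min = -16; changed? yes

Answer: yes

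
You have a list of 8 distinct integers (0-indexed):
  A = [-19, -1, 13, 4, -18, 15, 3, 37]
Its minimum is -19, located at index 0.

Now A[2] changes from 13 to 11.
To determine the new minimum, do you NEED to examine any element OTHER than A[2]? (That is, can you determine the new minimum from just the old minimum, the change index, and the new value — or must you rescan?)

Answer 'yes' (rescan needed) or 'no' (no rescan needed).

Old min = -19 at index 0
Change at index 2: 13 -> 11
Index 2 was NOT the min. New min = min(-19, 11). No rescan of other elements needed.
Needs rescan: no

Answer: no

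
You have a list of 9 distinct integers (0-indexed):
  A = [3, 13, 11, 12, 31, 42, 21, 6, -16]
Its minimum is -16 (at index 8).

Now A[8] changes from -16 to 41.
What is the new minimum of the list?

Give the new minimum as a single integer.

Answer: 3

Derivation:
Old min = -16 (at index 8)
Change: A[8] -16 -> 41
Changed element WAS the min. Need to check: is 41 still <= all others?
  Min of remaining elements: 3
  New min = min(41, 3) = 3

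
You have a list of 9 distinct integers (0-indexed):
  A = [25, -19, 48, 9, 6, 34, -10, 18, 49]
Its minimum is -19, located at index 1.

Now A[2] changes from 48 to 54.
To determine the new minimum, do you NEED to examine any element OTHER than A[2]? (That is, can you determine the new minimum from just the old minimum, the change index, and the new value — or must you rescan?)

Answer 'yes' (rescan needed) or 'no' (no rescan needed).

Old min = -19 at index 1
Change at index 2: 48 -> 54
Index 2 was NOT the min. New min = min(-19, 54). No rescan of other elements needed.
Needs rescan: no

Answer: no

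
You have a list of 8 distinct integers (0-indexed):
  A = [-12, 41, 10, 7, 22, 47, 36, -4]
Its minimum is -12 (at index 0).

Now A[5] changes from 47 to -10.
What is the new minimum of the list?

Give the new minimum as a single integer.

Answer: -12

Derivation:
Old min = -12 (at index 0)
Change: A[5] 47 -> -10
Changed element was NOT the old min.
  New min = min(old_min, new_val) = min(-12, -10) = -12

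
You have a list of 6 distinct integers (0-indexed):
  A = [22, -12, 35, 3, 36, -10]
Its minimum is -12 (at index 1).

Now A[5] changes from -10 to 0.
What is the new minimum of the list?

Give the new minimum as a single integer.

Answer: -12

Derivation:
Old min = -12 (at index 1)
Change: A[5] -10 -> 0
Changed element was NOT the old min.
  New min = min(old_min, new_val) = min(-12, 0) = -12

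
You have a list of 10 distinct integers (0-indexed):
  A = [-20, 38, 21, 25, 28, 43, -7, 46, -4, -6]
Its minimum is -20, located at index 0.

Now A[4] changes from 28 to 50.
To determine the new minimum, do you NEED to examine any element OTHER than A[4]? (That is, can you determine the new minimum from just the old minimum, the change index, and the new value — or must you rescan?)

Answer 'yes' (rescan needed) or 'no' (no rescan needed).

Answer: no

Derivation:
Old min = -20 at index 0
Change at index 4: 28 -> 50
Index 4 was NOT the min. New min = min(-20, 50). No rescan of other elements needed.
Needs rescan: no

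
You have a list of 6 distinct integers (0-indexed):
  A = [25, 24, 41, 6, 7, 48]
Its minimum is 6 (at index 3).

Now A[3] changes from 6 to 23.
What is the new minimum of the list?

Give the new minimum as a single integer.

Answer: 7

Derivation:
Old min = 6 (at index 3)
Change: A[3] 6 -> 23
Changed element WAS the min. Need to check: is 23 still <= all others?
  Min of remaining elements: 7
  New min = min(23, 7) = 7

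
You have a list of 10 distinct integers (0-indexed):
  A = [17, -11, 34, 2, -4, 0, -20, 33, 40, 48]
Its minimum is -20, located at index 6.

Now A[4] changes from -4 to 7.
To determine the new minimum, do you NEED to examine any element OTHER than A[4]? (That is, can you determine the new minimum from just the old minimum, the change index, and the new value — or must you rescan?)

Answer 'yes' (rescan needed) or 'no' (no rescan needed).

Answer: no

Derivation:
Old min = -20 at index 6
Change at index 4: -4 -> 7
Index 4 was NOT the min. New min = min(-20, 7). No rescan of other elements needed.
Needs rescan: no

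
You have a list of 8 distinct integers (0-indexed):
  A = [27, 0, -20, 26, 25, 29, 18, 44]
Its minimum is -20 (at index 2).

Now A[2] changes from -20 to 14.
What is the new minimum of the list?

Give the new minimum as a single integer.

Old min = -20 (at index 2)
Change: A[2] -20 -> 14
Changed element WAS the min. Need to check: is 14 still <= all others?
  Min of remaining elements: 0
  New min = min(14, 0) = 0

Answer: 0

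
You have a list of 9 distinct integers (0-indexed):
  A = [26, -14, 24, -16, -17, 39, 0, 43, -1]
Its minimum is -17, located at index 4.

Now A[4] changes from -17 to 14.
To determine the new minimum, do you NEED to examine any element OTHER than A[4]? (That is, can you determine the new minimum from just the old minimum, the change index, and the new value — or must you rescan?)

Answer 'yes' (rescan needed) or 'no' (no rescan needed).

Answer: yes

Derivation:
Old min = -17 at index 4
Change at index 4: -17 -> 14
Index 4 WAS the min and new value 14 > old min -17. Must rescan other elements to find the new min.
Needs rescan: yes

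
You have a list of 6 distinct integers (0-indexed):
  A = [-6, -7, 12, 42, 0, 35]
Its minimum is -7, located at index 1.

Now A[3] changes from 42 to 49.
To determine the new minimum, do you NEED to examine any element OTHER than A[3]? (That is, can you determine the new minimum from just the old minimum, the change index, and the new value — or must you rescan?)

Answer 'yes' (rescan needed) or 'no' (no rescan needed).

Answer: no

Derivation:
Old min = -7 at index 1
Change at index 3: 42 -> 49
Index 3 was NOT the min. New min = min(-7, 49). No rescan of other elements needed.
Needs rescan: no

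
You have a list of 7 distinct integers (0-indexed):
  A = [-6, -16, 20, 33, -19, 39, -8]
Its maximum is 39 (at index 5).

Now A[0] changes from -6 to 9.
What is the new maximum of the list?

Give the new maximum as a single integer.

Old max = 39 (at index 5)
Change: A[0] -6 -> 9
Changed element was NOT the old max.
  New max = max(old_max, new_val) = max(39, 9) = 39

Answer: 39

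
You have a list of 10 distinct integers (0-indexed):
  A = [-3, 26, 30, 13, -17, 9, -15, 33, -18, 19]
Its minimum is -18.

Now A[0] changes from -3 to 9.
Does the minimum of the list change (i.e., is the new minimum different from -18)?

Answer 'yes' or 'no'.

Answer: no

Derivation:
Old min = -18
Change: A[0] -3 -> 9
Changed element was NOT the min; min changes only if 9 < -18.
New min = -18; changed? no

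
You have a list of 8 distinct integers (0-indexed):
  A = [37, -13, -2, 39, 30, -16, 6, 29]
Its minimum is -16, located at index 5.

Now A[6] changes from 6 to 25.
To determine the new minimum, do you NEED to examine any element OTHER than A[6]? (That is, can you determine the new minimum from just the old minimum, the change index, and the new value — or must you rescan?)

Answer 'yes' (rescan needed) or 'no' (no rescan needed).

Answer: no

Derivation:
Old min = -16 at index 5
Change at index 6: 6 -> 25
Index 6 was NOT the min. New min = min(-16, 25). No rescan of other elements needed.
Needs rescan: no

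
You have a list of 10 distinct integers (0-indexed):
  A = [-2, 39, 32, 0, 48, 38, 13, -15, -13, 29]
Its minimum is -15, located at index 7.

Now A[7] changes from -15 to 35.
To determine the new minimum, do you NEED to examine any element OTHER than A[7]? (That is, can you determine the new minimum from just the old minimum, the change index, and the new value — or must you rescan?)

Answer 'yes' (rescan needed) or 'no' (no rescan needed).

Answer: yes

Derivation:
Old min = -15 at index 7
Change at index 7: -15 -> 35
Index 7 WAS the min and new value 35 > old min -15. Must rescan other elements to find the new min.
Needs rescan: yes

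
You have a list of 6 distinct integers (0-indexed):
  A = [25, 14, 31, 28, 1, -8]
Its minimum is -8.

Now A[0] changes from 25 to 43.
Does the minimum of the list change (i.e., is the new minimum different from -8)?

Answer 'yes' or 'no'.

Old min = -8
Change: A[0] 25 -> 43
Changed element was NOT the min; min changes only if 43 < -8.
New min = -8; changed? no

Answer: no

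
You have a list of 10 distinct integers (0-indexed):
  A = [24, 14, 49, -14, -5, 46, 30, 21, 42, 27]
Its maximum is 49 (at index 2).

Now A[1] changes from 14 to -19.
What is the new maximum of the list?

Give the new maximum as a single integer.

Old max = 49 (at index 2)
Change: A[1] 14 -> -19
Changed element was NOT the old max.
  New max = max(old_max, new_val) = max(49, -19) = 49

Answer: 49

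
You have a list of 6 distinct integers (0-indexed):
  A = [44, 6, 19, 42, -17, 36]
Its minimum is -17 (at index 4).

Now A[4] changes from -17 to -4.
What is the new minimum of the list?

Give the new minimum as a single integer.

Answer: -4

Derivation:
Old min = -17 (at index 4)
Change: A[4] -17 -> -4
Changed element WAS the min. Need to check: is -4 still <= all others?
  Min of remaining elements: 6
  New min = min(-4, 6) = -4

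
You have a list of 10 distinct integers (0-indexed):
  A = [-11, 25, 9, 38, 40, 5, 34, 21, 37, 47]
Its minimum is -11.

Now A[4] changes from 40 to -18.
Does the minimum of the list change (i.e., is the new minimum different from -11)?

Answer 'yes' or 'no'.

Old min = -11
Change: A[4] 40 -> -18
Changed element was NOT the min; min changes only if -18 < -11.
New min = -18; changed? yes

Answer: yes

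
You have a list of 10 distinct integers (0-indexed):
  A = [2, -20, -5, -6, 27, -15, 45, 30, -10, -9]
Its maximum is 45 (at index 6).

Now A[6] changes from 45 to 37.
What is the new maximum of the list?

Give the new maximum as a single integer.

Answer: 37

Derivation:
Old max = 45 (at index 6)
Change: A[6] 45 -> 37
Changed element WAS the max -> may need rescan.
  Max of remaining elements: 30
  New max = max(37, 30) = 37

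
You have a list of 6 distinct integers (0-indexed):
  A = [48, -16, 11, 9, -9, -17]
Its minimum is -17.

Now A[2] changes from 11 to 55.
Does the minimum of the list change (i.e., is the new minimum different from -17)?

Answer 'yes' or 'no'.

Answer: no

Derivation:
Old min = -17
Change: A[2] 11 -> 55
Changed element was NOT the min; min changes only if 55 < -17.
New min = -17; changed? no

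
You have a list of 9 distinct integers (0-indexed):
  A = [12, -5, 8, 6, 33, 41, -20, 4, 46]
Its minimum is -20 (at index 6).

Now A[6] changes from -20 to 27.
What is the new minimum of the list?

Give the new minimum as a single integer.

Old min = -20 (at index 6)
Change: A[6] -20 -> 27
Changed element WAS the min. Need to check: is 27 still <= all others?
  Min of remaining elements: -5
  New min = min(27, -5) = -5

Answer: -5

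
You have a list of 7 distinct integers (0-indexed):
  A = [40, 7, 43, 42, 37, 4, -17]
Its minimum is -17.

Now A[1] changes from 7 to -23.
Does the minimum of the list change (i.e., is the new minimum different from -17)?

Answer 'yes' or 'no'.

Answer: yes

Derivation:
Old min = -17
Change: A[1] 7 -> -23
Changed element was NOT the min; min changes only if -23 < -17.
New min = -23; changed? yes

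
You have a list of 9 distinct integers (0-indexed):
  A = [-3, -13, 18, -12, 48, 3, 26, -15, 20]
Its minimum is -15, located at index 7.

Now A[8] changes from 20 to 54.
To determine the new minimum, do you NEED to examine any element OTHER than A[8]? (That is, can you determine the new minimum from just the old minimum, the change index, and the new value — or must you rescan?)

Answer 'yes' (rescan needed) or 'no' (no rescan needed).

Old min = -15 at index 7
Change at index 8: 20 -> 54
Index 8 was NOT the min. New min = min(-15, 54). No rescan of other elements needed.
Needs rescan: no

Answer: no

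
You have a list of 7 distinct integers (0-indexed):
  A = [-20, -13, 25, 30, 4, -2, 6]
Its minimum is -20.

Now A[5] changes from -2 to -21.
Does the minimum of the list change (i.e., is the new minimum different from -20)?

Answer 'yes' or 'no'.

Answer: yes

Derivation:
Old min = -20
Change: A[5] -2 -> -21
Changed element was NOT the min; min changes only if -21 < -20.
New min = -21; changed? yes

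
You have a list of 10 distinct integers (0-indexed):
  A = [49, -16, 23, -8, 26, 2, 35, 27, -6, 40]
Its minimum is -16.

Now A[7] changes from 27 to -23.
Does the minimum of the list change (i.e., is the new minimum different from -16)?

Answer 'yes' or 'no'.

Old min = -16
Change: A[7] 27 -> -23
Changed element was NOT the min; min changes only if -23 < -16.
New min = -23; changed? yes

Answer: yes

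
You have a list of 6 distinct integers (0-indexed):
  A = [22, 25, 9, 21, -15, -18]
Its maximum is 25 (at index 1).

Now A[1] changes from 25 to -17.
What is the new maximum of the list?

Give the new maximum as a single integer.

Old max = 25 (at index 1)
Change: A[1] 25 -> -17
Changed element WAS the max -> may need rescan.
  Max of remaining elements: 22
  New max = max(-17, 22) = 22

Answer: 22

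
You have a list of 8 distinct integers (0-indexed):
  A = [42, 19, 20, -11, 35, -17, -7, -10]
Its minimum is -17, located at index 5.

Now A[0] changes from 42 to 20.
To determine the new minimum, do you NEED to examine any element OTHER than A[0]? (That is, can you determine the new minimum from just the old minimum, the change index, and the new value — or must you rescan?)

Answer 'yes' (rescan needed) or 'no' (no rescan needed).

Old min = -17 at index 5
Change at index 0: 42 -> 20
Index 0 was NOT the min. New min = min(-17, 20). No rescan of other elements needed.
Needs rescan: no

Answer: no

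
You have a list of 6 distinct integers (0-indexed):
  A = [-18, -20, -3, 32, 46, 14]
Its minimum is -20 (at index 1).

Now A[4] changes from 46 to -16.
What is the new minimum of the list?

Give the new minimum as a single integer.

Old min = -20 (at index 1)
Change: A[4] 46 -> -16
Changed element was NOT the old min.
  New min = min(old_min, new_val) = min(-20, -16) = -20

Answer: -20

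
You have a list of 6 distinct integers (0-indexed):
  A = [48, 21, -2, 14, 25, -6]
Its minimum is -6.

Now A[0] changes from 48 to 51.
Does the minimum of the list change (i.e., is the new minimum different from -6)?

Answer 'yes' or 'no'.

Old min = -6
Change: A[0] 48 -> 51
Changed element was NOT the min; min changes only if 51 < -6.
New min = -6; changed? no

Answer: no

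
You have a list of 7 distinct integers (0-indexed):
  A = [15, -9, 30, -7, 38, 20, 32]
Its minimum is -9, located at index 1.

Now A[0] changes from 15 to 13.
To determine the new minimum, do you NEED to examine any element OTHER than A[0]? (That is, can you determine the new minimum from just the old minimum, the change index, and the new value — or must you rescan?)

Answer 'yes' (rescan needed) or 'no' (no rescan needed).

Old min = -9 at index 1
Change at index 0: 15 -> 13
Index 0 was NOT the min. New min = min(-9, 13). No rescan of other elements needed.
Needs rescan: no

Answer: no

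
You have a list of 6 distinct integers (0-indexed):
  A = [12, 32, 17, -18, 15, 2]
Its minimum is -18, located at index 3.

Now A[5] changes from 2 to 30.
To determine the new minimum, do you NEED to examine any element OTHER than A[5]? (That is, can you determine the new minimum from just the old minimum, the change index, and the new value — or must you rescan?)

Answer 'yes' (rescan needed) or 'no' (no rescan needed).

Answer: no

Derivation:
Old min = -18 at index 3
Change at index 5: 2 -> 30
Index 5 was NOT the min. New min = min(-18, 30). No rescan of other elements needed.
Needs rescan: no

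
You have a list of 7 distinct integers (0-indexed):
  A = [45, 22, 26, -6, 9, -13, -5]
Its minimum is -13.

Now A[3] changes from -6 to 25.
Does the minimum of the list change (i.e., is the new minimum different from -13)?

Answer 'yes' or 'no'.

Answer: no

Derivation:
Old min = -13
Change: A[3] -6 -> 25
Changed element was NOT the min; min changes only if 25 < -13.
New min = -13; changed? no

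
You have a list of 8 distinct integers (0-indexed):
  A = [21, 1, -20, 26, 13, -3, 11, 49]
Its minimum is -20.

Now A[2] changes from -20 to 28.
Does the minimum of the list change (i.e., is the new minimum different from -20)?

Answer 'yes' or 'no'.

Answer: yes

Derivation:
Old min = -20
Change: A[2] -20 -> 28
Changed element was the min; new min must be rechecked.
New min = -3; changed? yes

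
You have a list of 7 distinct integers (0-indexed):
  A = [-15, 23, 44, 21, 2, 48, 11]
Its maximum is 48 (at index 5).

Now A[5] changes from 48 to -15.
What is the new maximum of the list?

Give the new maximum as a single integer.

Answer: 44

Derivation:
Old max = 48 (at index 5)
Change: A[5] 48 -> -15
Changed element WAS the max -> may need rescan.
  Max of remaining elements: 44
  New max = max(-15, 44) = 44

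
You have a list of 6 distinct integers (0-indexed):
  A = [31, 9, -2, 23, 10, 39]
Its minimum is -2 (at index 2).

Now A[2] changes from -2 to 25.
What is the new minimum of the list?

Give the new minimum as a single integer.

Answer: 9

Derivation:
Old min = -2 (at index 2)
Change: A[2] -2 -> 25
Changed element WAS the min. Need to check: is 25 still <= all others?
  Min of remaining elements: 9
  New min = min(25, 9) = 9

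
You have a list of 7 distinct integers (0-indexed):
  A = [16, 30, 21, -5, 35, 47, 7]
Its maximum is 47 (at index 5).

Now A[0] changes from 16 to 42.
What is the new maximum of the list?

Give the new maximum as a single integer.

Old max = 47 (at index 5)
Change: A[0] 16 -> 42
Changed element was NOT the old max.
  New max = max(old_max, new_val) = max(47, 42) = 47

Answer: 47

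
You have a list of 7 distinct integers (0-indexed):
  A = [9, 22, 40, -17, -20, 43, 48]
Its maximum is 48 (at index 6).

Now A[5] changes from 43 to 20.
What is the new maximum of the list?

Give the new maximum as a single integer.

Old max = 48 (at index 6)
Change: A[5] 43 -> 20
Changed element was NOT the old max.
  New max = max(old_max, new_val) = max(48, 20) = 48

Answer: 48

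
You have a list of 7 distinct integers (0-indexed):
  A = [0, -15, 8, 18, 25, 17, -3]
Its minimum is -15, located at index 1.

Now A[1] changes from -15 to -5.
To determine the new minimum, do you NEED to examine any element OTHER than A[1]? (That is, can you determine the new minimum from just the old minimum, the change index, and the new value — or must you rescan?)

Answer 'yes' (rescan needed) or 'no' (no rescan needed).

Answer: yes

Derivation:
Old min = -15 at index 1
Change at index 1: -15 -> -5
Index 1 WAS the min and new value -5 > old min -15. Must rescan other elements to find the new min.
Needs rescan: yes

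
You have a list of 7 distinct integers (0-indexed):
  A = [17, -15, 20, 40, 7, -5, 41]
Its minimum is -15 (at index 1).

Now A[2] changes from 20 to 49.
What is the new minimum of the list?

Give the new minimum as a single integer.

Answer: -15

Derivation:
Old min = -15 (at index 1)
Change: A[2] 20 -> 49
Changed element was NOT the old min.
  New min = min(old_min, new_val) = min(-15, 49) = -15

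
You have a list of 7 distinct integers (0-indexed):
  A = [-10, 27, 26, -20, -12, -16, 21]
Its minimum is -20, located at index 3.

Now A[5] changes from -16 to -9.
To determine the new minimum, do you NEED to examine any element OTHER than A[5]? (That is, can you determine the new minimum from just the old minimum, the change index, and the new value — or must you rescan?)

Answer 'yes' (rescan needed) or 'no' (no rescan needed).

Answer: no

Derivation:
Old min = -20 at index 3
Change at index 5: -16 -> -9
Index 5 was NOT the min. New min = min(-20, -9). No rescan of other elements needed.
Needs rescan: no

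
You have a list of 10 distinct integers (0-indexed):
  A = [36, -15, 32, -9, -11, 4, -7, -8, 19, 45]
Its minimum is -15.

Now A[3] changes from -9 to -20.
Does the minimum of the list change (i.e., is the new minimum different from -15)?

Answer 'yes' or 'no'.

Answer: yes

Derivation:
Old min = -15
Change: A[3] -9 -> -20
Changed element was NOT the min; min changes only if -20 < -15.
New min = -20; changed? yes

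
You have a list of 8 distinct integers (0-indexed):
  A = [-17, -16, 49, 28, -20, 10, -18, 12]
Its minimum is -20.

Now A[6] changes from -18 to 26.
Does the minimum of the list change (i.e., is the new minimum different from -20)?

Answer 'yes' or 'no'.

Answer: no

Derivation:
Old min = -20
Change: A[6] -18 -> 26
Changed element was NOT the min; min changes only if 26 < -20.
New min = -20; changed? no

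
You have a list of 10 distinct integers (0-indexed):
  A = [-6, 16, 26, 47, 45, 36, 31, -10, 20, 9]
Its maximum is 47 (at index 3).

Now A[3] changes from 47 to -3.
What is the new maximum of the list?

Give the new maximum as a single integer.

Old max = 47 (at index 3)
Change: A[3] 47 -> -3
Changed element WAS the max -> may need rescan.
  Max of remaining elements: 45
  New max = max(-3, 45) = 45

Answer: 45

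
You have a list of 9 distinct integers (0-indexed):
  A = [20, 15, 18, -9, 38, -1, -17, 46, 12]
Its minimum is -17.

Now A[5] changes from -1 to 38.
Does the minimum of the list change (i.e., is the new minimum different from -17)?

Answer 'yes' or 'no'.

Old min = -17
Change: A[5] -1 -> 38
Changed element was NOT the min; min changes only if 38 < -17.
New min = -17; changed? no

Answer: no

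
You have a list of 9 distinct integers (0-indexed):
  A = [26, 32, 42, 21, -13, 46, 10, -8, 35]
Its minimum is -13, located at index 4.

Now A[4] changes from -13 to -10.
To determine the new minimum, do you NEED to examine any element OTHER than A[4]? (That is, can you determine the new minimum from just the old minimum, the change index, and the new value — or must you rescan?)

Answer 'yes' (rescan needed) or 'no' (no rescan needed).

Old min = -13 at index 4
Change at index 4: -13 -> -10
Index 4 WAS the min and new value -10 > old min -13. Must rescan other elements to find the new min.
Needs rescan: yes

Answer: yes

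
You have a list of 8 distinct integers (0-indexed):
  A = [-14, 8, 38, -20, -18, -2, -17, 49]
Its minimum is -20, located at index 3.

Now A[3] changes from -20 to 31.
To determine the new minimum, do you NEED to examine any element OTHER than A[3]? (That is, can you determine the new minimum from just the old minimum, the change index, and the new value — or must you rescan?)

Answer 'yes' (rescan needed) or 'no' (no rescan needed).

Answer: yes

Derivation:
Old min = -20 at index 3
Change at index 3: -20 -> 31
Index 3 WAS the min and new value 31 > old min -20. Must rescan other elements to find the new min.
Needs rescan: yes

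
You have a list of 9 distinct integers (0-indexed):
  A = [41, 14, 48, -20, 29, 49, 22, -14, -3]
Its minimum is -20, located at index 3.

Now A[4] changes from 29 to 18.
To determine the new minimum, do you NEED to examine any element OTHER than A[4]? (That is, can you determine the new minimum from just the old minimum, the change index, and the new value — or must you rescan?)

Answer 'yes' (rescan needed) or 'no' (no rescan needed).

Old min = -20 at index 3
Change at index 4: 29 -> 18
Index 4 was NOT the min. New min = min(-20, 18). No rescan of other elements needed.
Needs rescan: no

Answer: no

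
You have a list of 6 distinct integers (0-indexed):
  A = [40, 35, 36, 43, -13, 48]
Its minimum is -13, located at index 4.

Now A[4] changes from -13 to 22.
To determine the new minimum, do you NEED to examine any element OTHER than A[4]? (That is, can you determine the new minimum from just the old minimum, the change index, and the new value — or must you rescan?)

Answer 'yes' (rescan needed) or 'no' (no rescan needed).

Old min = -13 at index 4
Change at index 4: -13 -> 22
Index 4 WAS the min and new value 22 > old min -13. Must rescan other elements to find the new min.
Needs rescan: yes

Answer: yes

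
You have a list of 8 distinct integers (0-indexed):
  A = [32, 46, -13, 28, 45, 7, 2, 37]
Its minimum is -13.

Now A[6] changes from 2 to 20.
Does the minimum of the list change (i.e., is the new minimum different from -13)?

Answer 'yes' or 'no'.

Old min = -13
Change: A[6] 2 -> 20
Changed element was NOT the min; min changes only if 20 < -13.
New min = -13; changed? no

Answer: no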